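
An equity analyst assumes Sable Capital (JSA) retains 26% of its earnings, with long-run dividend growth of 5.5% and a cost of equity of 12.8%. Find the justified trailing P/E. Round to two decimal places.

10.69

Payout ratio b = 1 − 0.26 = 0.74.
Justified trailing P/E = b(1+g)/(r−g) = 0.74×(1+0.055)/(0.128−0.055) = 10.6945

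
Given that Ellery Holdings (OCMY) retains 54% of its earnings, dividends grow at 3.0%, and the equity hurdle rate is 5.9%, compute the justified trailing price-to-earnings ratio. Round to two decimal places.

16.34

Payout ratio b = 1 − 0.54 = 0.46.
Justified trailing P/E = b(1+g)/(r−g) = 0.46×(1+0.03)/(0.059−0.03) = 16.3379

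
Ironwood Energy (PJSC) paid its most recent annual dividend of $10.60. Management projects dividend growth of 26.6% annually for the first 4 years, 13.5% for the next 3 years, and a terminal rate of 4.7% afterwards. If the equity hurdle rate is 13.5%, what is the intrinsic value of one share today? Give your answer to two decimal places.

Three-stage DDM. Project D₁…D_7; terminal Gordon value at t=7 with g = 0.047; discount at r = 0.135.
D_1 = 13.4196
D_2 = 16.9892
D_3 = 21.5083
D_4 = 27.2296
D_5 = 30.9056
D_6 = 35.0778
D_7 = 39.8133
TV_7 = 41.6845/(0.135−0.047) = 473.6879
P₀ = Σ Dₜ/(1+r)ᵗ + TV_7/(1+r)^7 = 300.5726

$300.57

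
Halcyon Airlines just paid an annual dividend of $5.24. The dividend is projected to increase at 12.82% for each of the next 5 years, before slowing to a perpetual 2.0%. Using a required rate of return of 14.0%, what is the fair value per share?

$67.68

Two-stage DDM. Project D₁…D_5 at 0.1282, terminal growth 0.02, discount at r = 0.14.
D_1 = 5.9118
D_2 = 6.6697
D_3 = 7.5247
D_4 = 8.4894
D_5 = 9.5777
Terminal value at t=5: TV = D_6/(r−g) = 9.7693/(0.14−0.02) = 81.4106
P₀ = 5.9118/(1+0.14)^1 + 6.6697/(1+0.14)^2 + 7.5247/(1+0.14)^3 + 8.4894/(1+0.14)^4 + 9.5777/(1+0.14)^5 + 81.4106/(1+0.14)^5 = 67.6797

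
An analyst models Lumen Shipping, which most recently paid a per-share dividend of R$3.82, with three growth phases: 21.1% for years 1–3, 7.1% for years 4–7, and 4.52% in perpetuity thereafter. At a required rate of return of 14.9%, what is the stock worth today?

Three-stage DDM. Project D₁…D_7; terminal Gordon value at t=7 with g = 0.0452; discount at r = 0.149.
D_1 = 4.6260
D_2 = 5.6021
D_3 = 6.7842
D_4 = 7.2658
D_5 = 7.7817
D_6 = 8.3342
D_7 = 8.9259
TV_7 = 9.3294/(0.149−0.0452) = 89.8785
P₀ = Σ Dₜ/(1+r)ᵗ + TV_7/(1+r)^7 = 61.7894

R$61.79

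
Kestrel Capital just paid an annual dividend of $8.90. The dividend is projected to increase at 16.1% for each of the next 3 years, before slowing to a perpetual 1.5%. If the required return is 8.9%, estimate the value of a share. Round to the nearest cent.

Two-stage DDM. Project D₁…D_3 at 0.161, terminal growth 0.015, discount at r = 0.089.
D_1 = 10.3329
D_2 = 11.9965
D_3 = 13.9279
Terminal value at t=3: TV = D_4/(r−g) = 14.1369/(0.089−0.015) = 191.0385
P₀ = 10.3329/(1+0.089)^1 + 11.9965/(1+0.089)^2 + 13.9279/(1+0.089)^3 + 191.0385/(1+0.089)^3 = 178.3123

$178.31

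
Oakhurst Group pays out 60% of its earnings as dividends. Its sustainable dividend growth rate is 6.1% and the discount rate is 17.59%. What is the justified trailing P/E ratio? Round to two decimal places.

5.54

Justified trailing P/E = b(1+g)/(r−g) = 0.60×(1+0.061)/(0.1759−0.061) = 5.5405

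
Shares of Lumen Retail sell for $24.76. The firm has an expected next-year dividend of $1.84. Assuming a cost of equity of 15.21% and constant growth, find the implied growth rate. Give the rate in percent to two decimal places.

7.78%

From P₀ = D₁/(r − g), the implied growth is g = r − D₁/P₀.
g = 0.1521 − 1.84/24.76 = 0.1521 − 0.07431 = 0.07779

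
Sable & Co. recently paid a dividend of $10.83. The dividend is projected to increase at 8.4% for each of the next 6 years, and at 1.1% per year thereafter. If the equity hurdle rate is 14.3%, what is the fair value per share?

$114.55

Two-stage DDM. Project D₁…D_6 at 0.084, terminal growth 0.011, discount at r = 0.143.
D_1 = 11.7397
D_2 = 12.7259
D_3 = 13.7948
D_4 = 14.9536
D_5 = 16.2097
D_6 = 17.5713
Terminal value at t=6: TV = D_7/(r−g) = 17.7646/(0.143−0.011) = 134.5803
P₀ = 11.7397/(1+0.143)^1 + 12.7259/(1+0.143)^2 + 13.7948/(1+0.143)^3 + 14.9536/(1+0.143)^4 + 16.2097/(1+0.143)^5 + 17.5713/(1+0.143)^6 + 134.5803/(1+0.143)^6 = 114.5535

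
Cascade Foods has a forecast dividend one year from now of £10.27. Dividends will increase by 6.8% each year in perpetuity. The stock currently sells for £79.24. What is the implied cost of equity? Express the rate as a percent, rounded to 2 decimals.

Rearranging the constant-growth DDM: r = D₁/P₀ + g.
r = 10.2700 / 79.24 + 0.068 = 0.12961 + 0.068 = 0.19761

19.76%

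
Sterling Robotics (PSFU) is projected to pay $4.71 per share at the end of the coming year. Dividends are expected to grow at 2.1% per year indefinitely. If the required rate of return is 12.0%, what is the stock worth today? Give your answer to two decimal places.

$47.58

Gordon growth model: P₀ = D₁/(r − g), with D₁ = 4.71 given directly.
P₀ = 4.7100 / (0.12 − 0.021) = 4.7100 / 0.099 = 47.5758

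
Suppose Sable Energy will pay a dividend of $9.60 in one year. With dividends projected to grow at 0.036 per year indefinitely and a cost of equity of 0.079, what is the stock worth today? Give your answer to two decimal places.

$223.26

Gordon growth model: P₀ = D₁/(r − g), with D₁ = 9.60 given directly.
P₀ = 9.6000 / (0.079 − 0.036) = 9.6000 / 0.043 = 223.2558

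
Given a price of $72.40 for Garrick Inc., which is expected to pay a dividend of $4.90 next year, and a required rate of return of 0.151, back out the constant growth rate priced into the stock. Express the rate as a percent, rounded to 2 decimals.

8.33%

From P₀ = D₁/(r − g), the implied growth is g = r − D₁/P₀.
g = 0.151 − 4.90/72.40 = 0.151 − 0.06768 = 0.08332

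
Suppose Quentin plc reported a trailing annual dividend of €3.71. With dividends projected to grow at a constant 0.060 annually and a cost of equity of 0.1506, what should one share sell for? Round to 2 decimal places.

Gordon growth model: P₀ = D₁/(r − g). D₁ = 3.71 × (1 + 0.06) = 3.9326.
P₀ = 3.9326 / (0.1506 − 0.06) = 3.9326 / 0.0906 = 43.4062

€43.41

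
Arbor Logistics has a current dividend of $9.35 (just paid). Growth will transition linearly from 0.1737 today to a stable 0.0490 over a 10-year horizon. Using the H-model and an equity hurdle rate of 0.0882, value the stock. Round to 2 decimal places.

H-model: P₀ = D₀[(1+g_L) + H(g_S−g_L)]/(r−g_L), with H = 10/2 = 5.
P₀ = 9.35 × [(1+0.049) + 5×(0.1737−0.049)] / (0.0882−0.049)
   = 9.35 × 1.6725 / 0.0392 = 398.9254

$398.93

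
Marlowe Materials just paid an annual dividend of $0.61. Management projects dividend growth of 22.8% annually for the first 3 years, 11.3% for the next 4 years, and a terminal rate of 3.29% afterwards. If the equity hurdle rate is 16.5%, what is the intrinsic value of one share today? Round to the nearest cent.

$9.24

Three-stage DDM. Project D₁…D_7; terminal Gordon value at t=7 with g = 0.0329; discount at r = 0.165.
D_1 = 0.7491
D_2 = 0.9199
D_3 = 1.1296
D_4 = 1.2572
D_5 = 1.3993
D_6 = 1.5574
D_7 = 1.7334
TV_7 = 1.7905/(0.165−0.0329) = 13.5538
P₀ = Σ Dₜ/(1+r)ᵗ + TV_7/(1+r)^7 = 9.2413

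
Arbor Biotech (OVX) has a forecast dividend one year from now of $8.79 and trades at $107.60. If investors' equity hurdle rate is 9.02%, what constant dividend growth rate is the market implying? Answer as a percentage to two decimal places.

0.85%

From P₀ = D₁/(r − g), the implied growth is g = r − D₁/P₀.
g = 0.0902 − 8.79/107.60 = 0.0902 − 0.08169 = 0.00851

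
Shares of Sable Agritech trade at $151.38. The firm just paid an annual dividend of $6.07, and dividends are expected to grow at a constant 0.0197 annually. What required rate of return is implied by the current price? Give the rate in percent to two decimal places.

Rearranging the constant-growth DDM: r = D₁/P₀ + g.
D₁ = 6.07 × (1 + 0.0197) = 6.1896.
r = 6.1896 / 151.38 + 0.0197 = 0.04089 + 0.0197 = 0.06059

6.06%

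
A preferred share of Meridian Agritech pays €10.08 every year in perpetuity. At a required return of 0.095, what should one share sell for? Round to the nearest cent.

Zero-growth DDM (perpetuity): P₀ = D/r = 10.08 / 0.095 = 106.1053

€106.11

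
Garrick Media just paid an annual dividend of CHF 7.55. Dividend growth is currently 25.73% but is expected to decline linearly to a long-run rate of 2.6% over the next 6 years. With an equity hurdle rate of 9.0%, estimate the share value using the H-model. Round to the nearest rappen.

H-model: P₀ = D₀[(1+g_L) + H(g_S−g_L)]/(r−g_L), with H = 6/2 = 3.
P₀ = 7.55 × [(1+0.026) + 3×(0.2573−0.026)] / (0.09−0.026)
   = 7.55 × 1.7199 / 0.064 = 202.8945

CHF 202.89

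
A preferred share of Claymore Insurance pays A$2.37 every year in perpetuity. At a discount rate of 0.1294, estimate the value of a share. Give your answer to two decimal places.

A$18.32

Zero-growth DDM (perpetuity): P₀ = D/r = 2.37 / 0.1294 = 18.3153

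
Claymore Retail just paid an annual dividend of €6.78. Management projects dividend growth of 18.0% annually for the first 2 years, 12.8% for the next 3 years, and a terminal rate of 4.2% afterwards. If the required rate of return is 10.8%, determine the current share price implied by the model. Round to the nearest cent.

€166.92

Three-stage DDM. Project D₁…D_5; terminal Gordon value at t=5 with g = 0.042; discount at r = 0.108.
D_1 = 8.0004
D_2 = 9.4405
D_3 = 10.6489
D_4 = 12.0119
D_5 = 13.5494
TV_5 = 14.1185/(0.108−0.042) = 213.9167
P₀ = Σ Dₜ/(1+r)ᵗ + TV_5/(1+r)^5 = 166.9217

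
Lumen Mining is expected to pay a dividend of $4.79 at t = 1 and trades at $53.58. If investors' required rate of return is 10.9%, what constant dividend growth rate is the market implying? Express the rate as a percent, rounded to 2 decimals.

From P₀ = D₁/(r − g), the implied growth is g = r − D₁/P₀.
g = 0.109 − 4.79/53.58 = 0.109 − 0.08940 = 0.01960

1.96%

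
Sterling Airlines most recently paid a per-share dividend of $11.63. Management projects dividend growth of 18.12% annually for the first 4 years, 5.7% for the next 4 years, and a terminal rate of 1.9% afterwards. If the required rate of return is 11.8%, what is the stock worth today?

$223.13

Three-stage DDM. Project D₁…D_8; terminal Gordon value at t=8 with g = 0.019; discount at r = 0.118.
D_1 = 13.7374
D_2 = 16.2266
D_3 = 19.1668
D_4 = 22.6398
D_5 = 23.9303
D_6 = 25.2943
D_7 = 26.7361
D_8 = 28.2601
TV_8 = 28.7970/(0.118−0.019) = 290.8790
P₀ = Σ Dₜ/(1+r)ᵗ + TV_8/(1+r)^8 = 223.1278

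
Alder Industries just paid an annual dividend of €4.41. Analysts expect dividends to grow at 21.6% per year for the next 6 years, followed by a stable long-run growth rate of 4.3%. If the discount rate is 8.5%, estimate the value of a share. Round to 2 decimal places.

€257.20

Two-stage DDM. Project D₁…D_6 at 0.216, terminal growth 0.043, discount at r = 0.085.
D_1 = 5.3626
D_2 = 6.5209
D_3 = 7.9294
D_4 = 9.6421
D_5 = 11.7248
D_6 = 14.2574
Terminal value at t=6: TV = D_7/(r−g) = 14.8705/(0.085−0.043) = 354.0585
P₀ = 5.3626/(1+0.085)^1 + 6.5209/(1+0.085)^2 + 7.9294/(1+0.085)^3 + 9.6421/(1+0.085)^4 + 11.7248/(1+0.085)^5 + 14.2574/(1+0.085)^6 + 354.0585/(1+0.085)^6 = 257.2021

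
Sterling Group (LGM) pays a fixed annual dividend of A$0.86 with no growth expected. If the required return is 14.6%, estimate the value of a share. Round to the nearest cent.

Zero-growth DDM (perpetuity): P₀ = D/r = 0.86 / 0.146 = 5.8904

A$5.89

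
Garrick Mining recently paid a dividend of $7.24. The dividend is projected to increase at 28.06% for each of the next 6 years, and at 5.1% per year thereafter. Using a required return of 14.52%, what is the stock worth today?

$223.34

Two-stage DDM. Project D₁…D_6 at 0.2806, terminal growth 0.051, discount at r = 0.1452.
D_1 = 9.2715
D_2 = 11.8731
D_3 = 15.2047
D_4 = 19.4712
D_5 = 24.9348
D_6 = 31.9315
Terminal value at t=6: TV = D_7/(r−g) = 33.5600/(0.1452−0.051) = 356.2635
P₀ = 9.2715/(1+0.1452)^1 + 11.8731/(1+0.1452)^2 + 15.2047/(1+0.1452)^3 + 19.4712/(1+0.1452)^4 + 24.9348/(1+0.1452)^5 + 31.9315/(1+0.1452)^6 + 356.2635/(1+0.1452)^6 = 223.3449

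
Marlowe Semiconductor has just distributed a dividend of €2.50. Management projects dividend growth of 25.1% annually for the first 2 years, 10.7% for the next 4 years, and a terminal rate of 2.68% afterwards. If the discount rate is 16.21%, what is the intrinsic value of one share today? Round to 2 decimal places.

€33.97

Three-stage DDM. Project D₁…D_6; terminal Gordon value at t=6 with g = 0.0268; discount at r = 0.1621.
D_1 = 3.1275
D_2 = 3.9125
D_3 = 4.3311
D_4 = 4.7946
D_5 = 5.3076
D_6 = 5.8755
TV_6 = 6.0330/(0.1621−0.0268) = 44.5896
P₀ = Σ Dₜ/(1+r)ᵗ + TV_6/(1+r)^6 = 33.9707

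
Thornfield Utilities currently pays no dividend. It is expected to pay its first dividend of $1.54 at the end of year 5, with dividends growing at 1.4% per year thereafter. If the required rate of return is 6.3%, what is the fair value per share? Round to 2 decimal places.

Deferred-dividend DDM. At t=4 the remaining stream is a growing perpetuity with first payment D_5 = 1.54.
V_4 = D_5/(r−g) = 1.54/(0.063−0.014) = 31.4286
P₀ = V_4/(1+r)^4 = 31.4286/(1+0.063)^4 = 24.6145

$24.61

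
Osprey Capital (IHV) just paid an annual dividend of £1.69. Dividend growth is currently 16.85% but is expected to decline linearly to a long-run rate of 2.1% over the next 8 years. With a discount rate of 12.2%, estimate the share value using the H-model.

H-model: P₀ = D₀[(1+g_L) + H(g_S−g_L)]/(r−g_L), with H = 8/2 = 4.
P₀ = 1.69 × [(1+0.021) + 4×(0.1685−0.021)] / (0.122−0.021)
   = 1.69 × 1.6110 / 0.101 = 26.9563

£26.96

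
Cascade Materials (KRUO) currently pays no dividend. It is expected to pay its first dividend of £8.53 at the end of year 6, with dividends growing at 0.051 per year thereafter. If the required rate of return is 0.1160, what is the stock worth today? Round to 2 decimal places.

Deferred-dividend DDM. At t=5 the remaining stream is a growing perpetuity with first payment D_6 = 8.53.
V_5 = D_6/(r−g) = 8.53/(0.116−0.051) = 131.2308
P₀ = V_5/(1+r)^5 = 131.2308/(1+0.116)^5 = 75.8079

£75.81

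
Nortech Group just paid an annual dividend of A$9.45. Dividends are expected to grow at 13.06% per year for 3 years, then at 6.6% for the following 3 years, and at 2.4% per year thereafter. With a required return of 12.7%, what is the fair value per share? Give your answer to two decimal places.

A$134.44

Three-stage DDM. Project D₁…D_6; terminal Gordon value at t=6 with g = 0.024; discount at r = 0.127.
D_1 = 10.6842
D_2 = 12.0795
D_3 = 13.6571
D_4 = 14.5585
D_5 = 15.5193
D_6 = 16.5436
TV_6 = 16.9407/(0.127−0.024) = 164.4724
P₀ = Σ Dₜ/(1+r)ᵗ + TV_6/(1+r)^6 = 134.4352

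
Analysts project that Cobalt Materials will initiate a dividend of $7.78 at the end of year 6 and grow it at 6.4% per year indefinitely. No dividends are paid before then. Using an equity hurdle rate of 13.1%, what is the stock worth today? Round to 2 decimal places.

Deferred-dividend DDM. At t=5 the remaining stream is a growing perpetuity with first payment D_6 = 7.78.
V_5 = D_6/(r−g) = 7.78/(0.131−0.064) = 116.1194
P₀ = V_5/(1+r)^5 = 116.1194/(1+0.131)^5 = 62.7468

$62.75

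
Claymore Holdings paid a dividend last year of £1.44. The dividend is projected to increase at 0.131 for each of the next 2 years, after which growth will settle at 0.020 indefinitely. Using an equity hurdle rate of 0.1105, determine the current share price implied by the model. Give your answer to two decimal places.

£19.79

Two-stage DDM. Project D₁…D_2 at 0.131, terminal growth 0.02, discount at r = 0.1105.
D_1 = 1.6286
D_2 = 1.8420
Terminal value at t=2: TV = D_3/(r−g) = 1.8788/(0.1105−0.02) = 20.7606
P₀ = 1.6286/(1+0.1105)^1 + 1.8420/(1+0.1105)^2 + 20.7606/(1+0.1105)^2 = 19.7948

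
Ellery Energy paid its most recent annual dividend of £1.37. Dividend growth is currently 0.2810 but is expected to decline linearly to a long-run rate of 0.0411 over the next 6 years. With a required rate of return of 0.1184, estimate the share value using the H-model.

£31.21

H-model: P₀ = D₀[(1+g_L) + H(g_S−g_L)]/(r−g_L), with H = 6/2 = 3.
P₀ = 1.37 × [(1+0.0411) + 3×(0.281−0.0411)] / (0.1184−0.0411)
   = 1.37 × 1.7608 / 0.0773 = 31.2069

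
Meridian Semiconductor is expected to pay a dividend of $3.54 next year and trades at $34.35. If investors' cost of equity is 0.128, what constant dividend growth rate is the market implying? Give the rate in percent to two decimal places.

2.49%

From P₀ = D₁/(r − g), the implied growth is g = r − D₁/P₀.
g = 0.128 − 3.54/34.35 = 0.128 − 0.10306 = 0.02494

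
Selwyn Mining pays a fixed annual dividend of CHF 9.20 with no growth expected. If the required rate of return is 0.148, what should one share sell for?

Zero-growth DDM (perpetuity): P₀ = D/r = 9.20 / 0.148 = 62.1622

CHF 62.16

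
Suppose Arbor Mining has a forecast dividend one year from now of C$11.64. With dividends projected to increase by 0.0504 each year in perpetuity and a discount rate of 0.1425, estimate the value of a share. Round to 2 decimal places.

C$126.38

Gordon growth model: P₀ = D₁/(r − g), with D₁ = 11.64 given directly.
P₀ = 11.6400 / (0.1425 − 0.0504) = 11.6400 / 0.0921 = 126.3844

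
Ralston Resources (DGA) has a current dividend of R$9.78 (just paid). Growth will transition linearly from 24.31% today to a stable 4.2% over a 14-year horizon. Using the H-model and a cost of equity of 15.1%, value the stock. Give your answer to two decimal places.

H-model: P₀ = D₀[(1+g_L) + H(g_S−g_L)]/(r−g_L), with H = 14/2 = 7.
P₀ = 9.78 × [(1+0.042) + 7×(0.2431−0.042)] / (0.151−0.042)
   = 9.78 × 2.4497 / 0.109 = 219.7988

R$219.80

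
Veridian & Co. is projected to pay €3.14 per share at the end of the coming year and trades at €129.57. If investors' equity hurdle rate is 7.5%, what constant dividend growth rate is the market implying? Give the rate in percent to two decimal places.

From P₀ = D₁/(r − g), the implied growth is g = r − D₁/P₀.
g = 0.075 − 3.14/129.57 = 0.075 − 0.02423 = 0.05077

5.08%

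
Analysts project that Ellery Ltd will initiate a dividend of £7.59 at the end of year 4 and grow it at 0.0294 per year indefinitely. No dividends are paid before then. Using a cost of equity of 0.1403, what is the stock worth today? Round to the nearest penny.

£46.16

Deferred-dividend DDM. At t=3 the remaining stream is a growing perpetuity with first payment D_4 = 7.59.
V_3 = D_4/(r−g) = 7.59/(0.1403−0.0294) = 68.4400
P₀ = V_3/(1+r)^3 = 68.4400/(1+0.1403)^3 = 46.1586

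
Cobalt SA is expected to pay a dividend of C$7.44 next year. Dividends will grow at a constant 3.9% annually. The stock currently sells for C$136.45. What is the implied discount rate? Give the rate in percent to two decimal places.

9.35%

Rearranging the constant-growth DDM: r = D₁/P₀ + g.
r = 7.4400 / 136.45 + 0.039 = 0.05453 + 0.039 = 0.09353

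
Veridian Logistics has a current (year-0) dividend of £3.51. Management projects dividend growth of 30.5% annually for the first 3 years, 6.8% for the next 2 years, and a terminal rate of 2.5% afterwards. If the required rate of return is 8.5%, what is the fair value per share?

Three-stage DDM. Project D₁…D_5; terminal Gordon value at t=5 with g = 0.025; discount at r = 0.085.
D_1 = 4.5805
D_2 = 5.9776
D_3 = 7.8008
D_4 = 8.3312
D_5 = 8.8978
TV_5 = 9.1202/(0.085−0.025) = 152.0036
P₀ = Σ Dₜ/(1+r)ᵗ + TV_5/(1+r)^5 = 128.4250

£128.43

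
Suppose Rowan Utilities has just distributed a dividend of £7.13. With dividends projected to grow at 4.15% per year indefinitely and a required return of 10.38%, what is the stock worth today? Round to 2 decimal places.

£119.20

Gordon growth model: P₀ = D₁/(r − g). D₁ = 7.13 × (1 + 0.0415) = 7.4259.
P₀ = 7.4259 / (0.1038 − 0.0415) = 7.4259 / 0.0623 = 119.1957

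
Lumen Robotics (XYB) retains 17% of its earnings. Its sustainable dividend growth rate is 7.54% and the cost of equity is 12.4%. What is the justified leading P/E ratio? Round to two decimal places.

17.08

Payout ratio b = 1 − 0.17 = 0.83.
Justified leading P/E = b/(r−g) = 0.83/(0.124−0.0754) = 17.0782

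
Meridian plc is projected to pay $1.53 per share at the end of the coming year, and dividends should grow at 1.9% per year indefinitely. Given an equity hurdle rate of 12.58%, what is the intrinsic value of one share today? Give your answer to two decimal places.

Gordon growth model: P₀ = D₁/(r − g), with D₁ = 1.53 given directly.
P₀ = 1.5300 / (0.1258 − 0.019) = 1.5300 / 0.1068 = 14.3258

$14.33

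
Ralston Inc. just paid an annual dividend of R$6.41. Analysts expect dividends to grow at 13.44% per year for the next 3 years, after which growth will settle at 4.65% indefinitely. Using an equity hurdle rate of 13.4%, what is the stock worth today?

R$95.99

Two-stage DDM. Project D₁…D_3 at 0.1344, terminal growth 0.0465, discount at r = 0.134.
D_1 = 7.2715
D_2 = 8.2488
D_3 = 9.3574
Terminal value at t=3: TV = D_4/(r−g) = 9.7926/(0.134−0.0465) = 111.9149
P₀ = 7.2715/(1+0.134)^1 + 8.2488/(1+0.134)^2 + 9.3574/(1+0.134)^3 + 111.9149/(1+0.134)^3 = 95.9883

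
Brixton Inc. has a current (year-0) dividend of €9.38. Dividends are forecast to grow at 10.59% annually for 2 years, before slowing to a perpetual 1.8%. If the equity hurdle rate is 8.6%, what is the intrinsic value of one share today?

€164.90

Two-stage DDM. Project D₁…D_2 at 0.1059, terminal growth 0.018, discount at r = 0.086.
D_1 = 10.3733
D_2 = 11.4719
Terminal value at t=2: TV = D_3/(r−g) = 11.6784/(0.086−0.018) = 171.7408
P₀ = 10.3733/(1+0.086)^1 + 11.4719/(1+0.086)^2 + 171.7408/(1+0.086)^2 = 164.8964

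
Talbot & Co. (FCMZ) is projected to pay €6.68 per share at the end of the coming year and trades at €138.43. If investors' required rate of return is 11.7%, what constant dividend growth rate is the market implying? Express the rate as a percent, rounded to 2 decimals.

6.87%

From P₀ = D₁/(r − g), the implied growth is g = r − D₁/P₀.
g = 0.117 − 6.68/138.43 = 0.117 − 0.04826 = 0.06874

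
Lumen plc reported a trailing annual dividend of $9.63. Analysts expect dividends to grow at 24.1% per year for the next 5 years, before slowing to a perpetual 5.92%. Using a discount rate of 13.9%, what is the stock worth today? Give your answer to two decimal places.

Two-stage DDM. Project D₁…D_5 at 0.241, terminal growth 0.0592, discount at r = 0.139.
D_1 = 11.9508
D_2 = 14.8310
D_3 = 18.4052
D_4 = 22.8409
D_5 = 28.3456
Terminal value at t=5: TV = D_6/(r−g) = 30.0236/(0.139−0.0592) = 376.2359
P₀ = 11.9508/(1+0.139)^1 + 14.8310/(1+0.139)^2 + 18.4052/(1+0.139)^3 + 22.8409/(1+0.139)^4 + 28.3456/(1+0.139)^5 + 376.2359/(1+0.139)^5 = 259.0024

$259.00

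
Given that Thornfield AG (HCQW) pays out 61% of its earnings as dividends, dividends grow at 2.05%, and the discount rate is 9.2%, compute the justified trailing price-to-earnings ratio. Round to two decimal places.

8.71

Justified trailing P/E = b(1+g)/(r−g) = 0.61×(1+0.0205)/(0.092−0.0205) = 8.7064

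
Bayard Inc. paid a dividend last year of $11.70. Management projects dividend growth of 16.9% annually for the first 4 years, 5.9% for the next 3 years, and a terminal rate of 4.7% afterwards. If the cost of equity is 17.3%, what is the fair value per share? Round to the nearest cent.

$145.29

Three-stage DDM. Project D₁…D_7; terminal Gordon value at t=7 with g = 0.047; discount at r = 0.173.
D_1 = 13.6773
D_2 = 15.9888
D_3 = 18.6909
D_4 = 21.8496
D_5 = 23.1387
D_6 = 24.5039
D_7 = 25.9497
TV_7 = 27.1693/(0.173−0.047) = 215.6294
P₀ = Σ Dₜ/(1+r)ᵗ + TV_7/(1+r)^7 = 145.2919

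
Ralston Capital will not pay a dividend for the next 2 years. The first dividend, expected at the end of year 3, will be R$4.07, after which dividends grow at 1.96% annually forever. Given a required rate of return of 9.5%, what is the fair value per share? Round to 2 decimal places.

R$45.02

Deferred-dividend DDM. At t=2 the remaining stream is a growing perpetuity with first payment D_3 = 4.07.
V_2 = D_3/(r−g) = 4.07/(0.095−0.0196) = 53.9788
P₀ = V_2/(1+r)^2 = 53.9788/(1+0.095)^2 = 45.0189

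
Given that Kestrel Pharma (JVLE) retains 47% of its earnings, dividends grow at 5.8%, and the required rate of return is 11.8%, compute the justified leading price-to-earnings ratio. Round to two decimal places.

Payout ratio b = 1 − 0.47 = 0.53.
Justified leading P/E = b/(r−g) = 0.53/(0.118−0.058) = 8.8333

8.83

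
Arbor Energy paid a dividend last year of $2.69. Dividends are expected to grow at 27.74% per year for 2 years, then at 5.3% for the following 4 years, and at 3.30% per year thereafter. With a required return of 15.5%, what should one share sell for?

Three-stage DDM. Project D₁…D_6; terminal Gordon value at t=6 with g = 0.033; discount at r = 0.155.
D_1 = 3.4362
D_2 = 4.3894
D_3 = 4.6220
D_4 = 4.8670
D_5 = 5.1250
D_6 = 5.3966
TV_6 = 5.5747/(0.155−0.033) = 45.6941
P₀ = Σ Dₜ/(1+r)ᵗ + TV_6/(1+r)^6 = 36.0138

$36.01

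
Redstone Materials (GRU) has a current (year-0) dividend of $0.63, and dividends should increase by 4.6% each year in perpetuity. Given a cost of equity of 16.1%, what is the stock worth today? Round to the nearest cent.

Gordon growth model: P₀ = D₁/(r − g). D₁ = 0.63 × (1 + 0.046) = 0.6590.
P₀ = 0.6590 / (0.161 − 0.046) = 0.6590 / 0.115 = 5.7303

$5.73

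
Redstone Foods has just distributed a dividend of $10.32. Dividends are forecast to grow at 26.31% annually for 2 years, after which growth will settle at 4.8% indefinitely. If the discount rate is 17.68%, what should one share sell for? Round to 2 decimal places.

Two-stage DDM. Project D₁…D_2 at 0.2631, terminal growth 0.048, discount at r = 0.1768.
D_1 = 13.0352
D_2 = 16.4648
Terminal value at t=2: TV = D_3/(r−g) = 17.2551/(0.1768−0.048) = 133.9678
P₀ = 13.0352/(1+0.1768)^1 + 16.4648/(1+0.1768)^2 + 133.9678/(1+0.1768)^2 = 119.7035

$119.70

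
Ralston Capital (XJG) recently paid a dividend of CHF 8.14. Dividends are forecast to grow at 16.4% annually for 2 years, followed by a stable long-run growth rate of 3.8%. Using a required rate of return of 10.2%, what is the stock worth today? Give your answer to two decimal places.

CHF 164.97

Two-stage DDM. Project D₁…D_2 at 0.164, terminal growth 0.038, discount at r = 0.102.
D_1 = 9.4750
D_2 = 11.0289
Terminal value at t=2: TV = D_3/(r−g) = 11.4479/(0.102−0.038) = 178.8742
P₀ = 9.4750/(1+0.102)^1 + 11.0289/(1+0.102)^2 + 178.8742/(1+0.102)^2 = 164.9735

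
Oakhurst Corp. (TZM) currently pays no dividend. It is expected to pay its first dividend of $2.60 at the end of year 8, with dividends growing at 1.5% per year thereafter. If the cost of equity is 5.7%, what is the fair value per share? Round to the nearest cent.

Deferred-dividend DDM. At t=7 the remaining stream is a growing perpetuity with first payment D_8 = 2.60.
V_7 = D_8/(r−g) = 2.60/(0.057−0.015) = 61.9048
P₀ = V_7/(1+r)^7 = 61.9048/(1+0.057)^7 = 41.9952

$42.00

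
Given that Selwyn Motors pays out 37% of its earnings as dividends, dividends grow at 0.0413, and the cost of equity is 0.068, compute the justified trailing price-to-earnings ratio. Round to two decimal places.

Justified trailing P/E = b(1+g)/(r−g) = 0.37×(1+0.0413)/(0.068−0.0413) = 14.4300

14.43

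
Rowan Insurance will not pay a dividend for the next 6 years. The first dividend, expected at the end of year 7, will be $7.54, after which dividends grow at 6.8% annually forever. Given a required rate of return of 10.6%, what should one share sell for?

Deferred-dividend DDM. At t=6 the remaining stream is a growing perpetuity with first payment D_7 = 7.54.
V_6 = D_7/(r−g) = 7.54/(0.106−0.068) = 198.4211
P₀ = V_6/(1+r)^6 = 198.4211/(1+0.106)^6 = 108.4069

$108.41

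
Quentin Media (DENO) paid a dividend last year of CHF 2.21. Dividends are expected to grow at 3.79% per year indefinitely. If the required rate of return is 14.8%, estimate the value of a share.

CHF 20.83

Gordon growth model: P₀ = D₁/(r − g). D₁ = 2.21 × (1 + 0.0379) = 2.2938.
P₀ = 2.2938 / (0.148 − 0.0379) = 2.2938 / 0.1101 = 20.8334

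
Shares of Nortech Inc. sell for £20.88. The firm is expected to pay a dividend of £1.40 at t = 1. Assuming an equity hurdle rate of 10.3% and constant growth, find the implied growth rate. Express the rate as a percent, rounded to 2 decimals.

3.60%

From P₀ = D₁/(r − g), the implied growth is g = r − D₁/P₀.
g = 0.103 − 1.40/20.88 = 0.103 − 0.06705 = 0.03595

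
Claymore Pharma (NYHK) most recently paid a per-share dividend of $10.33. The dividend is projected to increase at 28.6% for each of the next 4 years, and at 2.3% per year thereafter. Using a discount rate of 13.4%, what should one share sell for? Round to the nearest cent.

Two-stage DDM. Project D₁…D_4 at 0.286, terminal growth 0.023, discount at r = 0.134.
D_1 = 13.2844
D_2 = 17.0837
D_3 = 21.9697
D_4 = 28.2530
Terminal value at t=4: TV = D_5/(r−g) = 28.9028/(0.134−0.023) = 260.3855
P₀ = 13.2844/(1+0.134)^1 + 17.0837/(1+0.134)^2 + 21.9697/(1+0.134)^3 + 28.2530/(1+0.134)^4 + 260.3855/(1+0.134)^4 = 214.6078

$214.61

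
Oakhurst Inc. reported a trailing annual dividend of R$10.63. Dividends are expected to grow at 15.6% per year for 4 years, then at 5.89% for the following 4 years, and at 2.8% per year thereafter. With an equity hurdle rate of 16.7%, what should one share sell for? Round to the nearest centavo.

Three-stage DDM. Project D₁…D_8; terminal Gordon value at t=8 with g = 0.028; discount at r = 0.167.
D_1 = 12.2883
D_2 = 14.2053
D_3 = 16.4213
D_4 = 18.9830
D_5 = 20.1011
D_6 = 21.2850
D_7 = 22.5387
D_8 = 23.8663
TV_8 = 24.5345/(0.167−0.028) = 176.5073
P₀ = Σ Dₜ/(1+r)ᵗ + TV_8/(1+r)^8 = 125.1337

R$125.13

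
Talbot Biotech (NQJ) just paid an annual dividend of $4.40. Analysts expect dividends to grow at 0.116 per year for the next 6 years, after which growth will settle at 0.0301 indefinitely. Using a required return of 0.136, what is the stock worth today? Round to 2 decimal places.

$63.29

Two-stage DDM. Project D₁…D_6 at 0.116, terminal growth 0.0301, discount at r = 0.136.
D_1 = 4.9104
D_2 = 5.4800
D_3 = 6.1157
D_4 = 6.8251
D_5 = 7.6168
D_6 = 8.5004
Terminal value at t=6: TV = D_7/(r−g) = 8.7562/(0.136−0.0301) = 82.6840
P₀ = 4.9104/(1+0.136)^1 + 5.4800/(1+0.136)^2 + 6.1157/(1+0.136)^3 + 6.8251/(1+0.136)^4 + 7.6168/(1+0.136)^5 + 8.5004/(1+0.136)^6 + 82.6840/(1+0.136)^6 = 63.2927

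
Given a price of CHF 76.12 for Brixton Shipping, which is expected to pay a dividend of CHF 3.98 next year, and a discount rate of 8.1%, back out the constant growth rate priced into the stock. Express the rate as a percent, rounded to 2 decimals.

2.87%

From P₀ = D₁/(r − g), the implied growth is g = r − D₁/P₀.
g = 0.081 − 3.98/76.12 = 0.081 − 0.05229 = 0.02871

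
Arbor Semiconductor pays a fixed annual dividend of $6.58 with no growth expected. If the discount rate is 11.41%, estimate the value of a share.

Zero-growth DDM (perpetuity): P₀ = D/r = 6.58 / 0.1141 = 57.6687

$57.67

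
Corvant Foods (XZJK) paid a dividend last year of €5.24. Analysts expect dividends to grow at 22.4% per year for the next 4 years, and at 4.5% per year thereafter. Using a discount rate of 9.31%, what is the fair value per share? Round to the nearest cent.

€207.01

Two-stage DDM. Project D₁…D_4 at 0.224, terminal growth 0.045, discount at r = 0.0931.
D_1 = 6.4138
D_2 = 7.8504
D_3 = 9.6089
D_4 = 11.7613
Terminal value at t=4: TV = D_5/(r−g) = 12.2906/(0.0931−0.045) = 255.5219
P₀ = 6.4138/(1+0.0931)^1 + 7.8504/(1+0.0931)^2 + 9.6089/(1+0.0931)^3 + 11.7613/(1+0.0931)^4 + 255.5219/(1+0.0931)^4 = 207.0059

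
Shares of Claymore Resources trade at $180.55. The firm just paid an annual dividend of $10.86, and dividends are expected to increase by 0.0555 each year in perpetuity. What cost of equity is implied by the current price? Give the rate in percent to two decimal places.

Rearranging the constant-growth DDM: r = D₁/P₀ + g.
D₁ = 10.86 × (1 + 0.0555) = 11.4627.
r = 11.4627 / 180.55 + 0.0555 = 0.06349 + 0.0555 = 0.11899

11.90%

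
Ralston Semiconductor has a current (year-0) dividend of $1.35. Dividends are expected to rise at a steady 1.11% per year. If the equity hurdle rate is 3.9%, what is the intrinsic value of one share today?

$48.92

Gordon growth model: P₀ = D₁/(r − g). D₁ = 1.35 × (1 + 0.0111) = 1.3650.
P₀ = 1.3650 / (0.039 − 0.0111) = 1.3650 / 0.0279 = 48.9242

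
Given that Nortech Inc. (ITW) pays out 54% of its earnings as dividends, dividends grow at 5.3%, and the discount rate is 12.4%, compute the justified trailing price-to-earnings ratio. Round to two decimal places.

8.01

Justified trailing P/E = b(1+g)/(r−g) = 0.54×(1+0.053)/(0.124−0.053) = 8.0087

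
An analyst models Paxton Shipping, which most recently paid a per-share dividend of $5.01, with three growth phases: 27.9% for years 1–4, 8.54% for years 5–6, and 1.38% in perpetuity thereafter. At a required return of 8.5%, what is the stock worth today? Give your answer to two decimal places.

$187.95

Three-stage DDM. Project D₁…D_6; terminal Gordon value at t=6 with g = 0.0138; discount at r = 0.085.
D_1 = 6.4078
D_2 = 8.1956
D_3 = 10.4821
D_4 = 13.4066
D_5 = 14.5516
D_6 = 15.7943
TV_6 = 16.0122/(0.085−0.0138) = 224.8909
P₀ = Σ Dₜ/(1+r)ᵗ + TV_6/(1+r)^6 = 187.9522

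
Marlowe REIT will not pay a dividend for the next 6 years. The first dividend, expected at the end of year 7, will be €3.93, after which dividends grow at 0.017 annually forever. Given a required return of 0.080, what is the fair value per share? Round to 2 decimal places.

Deferred-dividend DDM. At t=6 the remaining stream is a growing perpetuity with first payment D_7 = 3.93.
V_6 = D_7/(r−g) = 3.93/(0.08−0.017) = 62.3810
P₀ = V_6/(1+r)^6 = 62.3810/(1+0.08)^6 = 39.3106

€39.31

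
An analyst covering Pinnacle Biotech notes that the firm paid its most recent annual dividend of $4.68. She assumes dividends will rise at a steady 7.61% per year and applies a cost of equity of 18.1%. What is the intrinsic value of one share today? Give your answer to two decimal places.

Gordon growth model: P₀ = D₁/(r − g). D₁ = 4.68 × (1 + 0.0761) = 5.0361.
P₀ = 5.0361 / (0.181 − 0.0761) = 5.0361 / 0.1049 = 48.0090

$48.01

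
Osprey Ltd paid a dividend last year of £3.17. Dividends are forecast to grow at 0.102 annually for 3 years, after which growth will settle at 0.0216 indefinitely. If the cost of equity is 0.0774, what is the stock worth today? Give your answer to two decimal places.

Two-stage DDM. Project D₁…D_3 at 0.102, terminal growth 0.0216, discount at r = 0.0774.
D_1 = 3.4933
D_2 = 3.8497
D_3 = 4.2423
Terminal value at t=3: TV = D_4/(r−g) = 4.3340/(0.0774−0.0216) = 77.6695
P₀ = 3.4933/(1+0.0774)^1 + 3.8497/(1+0.0774)^2 + 4.2423/(1+0.0774)^3 + 77.6695/(1+0.0774)^3 = 72.0550

£72.05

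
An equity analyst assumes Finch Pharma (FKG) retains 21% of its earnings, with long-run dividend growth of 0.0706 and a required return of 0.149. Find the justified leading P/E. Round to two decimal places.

Payout ratio b = 1 − 0.21 = 0.79.
Justified leading P/E = b/(r−g) = 0.79/(0.149−0.0706) = 10.0765

10.08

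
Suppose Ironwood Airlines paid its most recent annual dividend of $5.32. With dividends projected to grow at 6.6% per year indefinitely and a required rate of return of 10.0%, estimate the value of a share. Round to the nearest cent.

$166.80

Gordon growth model: P₀ = D₁/(r − g). D₁ = 5.32 × (1 + 0.066) = 5.6711.
P₀ = 5.6711 / (0.1 − 0.066) = 5.6711 / 0.034 = 166.7976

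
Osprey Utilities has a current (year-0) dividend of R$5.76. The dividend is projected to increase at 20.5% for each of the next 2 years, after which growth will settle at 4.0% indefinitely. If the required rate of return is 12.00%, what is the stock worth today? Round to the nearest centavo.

R$99.54

Two-stage DDM. Project D₁…D_2 at 0.205, terminal growth 0.04, discount at r = 0.12.
D_1 = 6.9408
D_2 = 8.3637
Terminal value at t=2: TV = D_3/(r−g) = 8.6982/(0.12−0.04) = 108.7276
P₀ = 6.9408/(1+0.12)^1 + 8.3637/(1+0.12)^2 + 108.7276/(1+0.12)^2 = 99.5416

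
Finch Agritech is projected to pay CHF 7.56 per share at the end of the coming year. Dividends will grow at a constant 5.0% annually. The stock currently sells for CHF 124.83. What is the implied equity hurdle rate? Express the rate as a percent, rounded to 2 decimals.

Rearranging the constant-growth DDM: r = D₁/P₀ + g.
r = 7.5600 / 124.83 + 0.05 = 0.06056 + 0.05 = 0.11056

11.06%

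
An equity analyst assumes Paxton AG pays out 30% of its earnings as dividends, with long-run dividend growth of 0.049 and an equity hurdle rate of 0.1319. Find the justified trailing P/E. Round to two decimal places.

3.80

Justified trailing P/E = b(1+g)/(r−g) = 0.30×(1+0.049)/(0.1319−0.049) = 3.7961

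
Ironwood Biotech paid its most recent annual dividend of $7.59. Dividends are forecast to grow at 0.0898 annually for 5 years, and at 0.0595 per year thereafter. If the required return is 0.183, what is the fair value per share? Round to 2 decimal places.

$73.07

Two-stage DDM. Project D₁…D_5 at 0.0898, terminal growth 0.0595, discount at r = 0.183.
D_1 = 8.2716
D_2 = 9.0144
D_3 = 9.8239
D_4 = 10.7060
D_5 = 11.6674
Terminal value at t=5: TV = D_6/(r−g) = 12.3617/(0.183−0.0595) = 100.0944
P₀ = 8.2716/(1+0.183)^1 + 9.0144/(1+0.183)^2 + 9.8239/(1+0.183)^3 + 10.7060/(1+0.183)^4 + 11.6674/(1+0.183)^5 + 100.0944/(1+0.183)^5 = 73.0691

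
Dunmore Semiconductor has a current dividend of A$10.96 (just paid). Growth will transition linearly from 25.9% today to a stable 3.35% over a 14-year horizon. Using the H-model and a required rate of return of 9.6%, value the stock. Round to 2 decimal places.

A$458.04

H-model: P₀ = D₀[(1+g_L) + H(g_S−g_L)]/(r−g_L), with H = 14/2 = 7.
P₀ = 10.96 × [(1+0.0335) + 7×(0.259−0.0335)] / (0.096−0.0335)
   = 10.96 × 2.6120 / 0.0625 = 458.0403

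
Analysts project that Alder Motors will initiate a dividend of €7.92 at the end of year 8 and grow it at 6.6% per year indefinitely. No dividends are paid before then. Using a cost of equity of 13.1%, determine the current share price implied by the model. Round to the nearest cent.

€51.47

Deferred-dividend DDM. At t=7 the remaining stream is a growing perpetuity with first payment D_8 = 7.92.
V_7 = D_8/(r−g) = 7.92/(0.131−0.066) = 121.8462
P₀ = V_7/(1+r)^7 = 121.8462/(1+0.131)^7 = 51.4723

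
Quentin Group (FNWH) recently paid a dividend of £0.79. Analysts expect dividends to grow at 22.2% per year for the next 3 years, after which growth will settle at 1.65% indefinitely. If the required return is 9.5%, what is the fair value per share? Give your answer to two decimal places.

Two-stage DDM. Project D₁…D_3 at 0.222, terminal growth 0.0165, discount at r = 0.095.
D_1 = 0.9654
D_2 = 1.1797
D_3 = 1.4416
Terminal value at t=3: TV = D_4/(r−g) = 1.4654/(0.095−0.0165) = 18.6672
P₀ = 0.9654/(1+0.095)^1 + 1.1797/(1+0.095)^2 + 1.4416/(1+0.095)^3 + 18.6672/(1+0.095)^3 = 17.1814

£17.18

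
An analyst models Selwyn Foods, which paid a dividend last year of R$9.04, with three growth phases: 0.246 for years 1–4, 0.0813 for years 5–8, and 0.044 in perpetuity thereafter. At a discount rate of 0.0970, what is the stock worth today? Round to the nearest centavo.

Three-stage DDM. Project D₁…D_8; terminal Gordon value at t=8 with g = 0.044; discount at r = 0.097.
D_1 = 11.2638
D_2 = 14.0347
D_3 = 17.4873
D_4 = 21.7892
D_5 = 23.5606
D_6 = 25.4761
D_7 = 27.5473
D_8 = 29.7869
TV_8 = 31.0975/(0.097−0.044) = 586.7459
P₀ = Σ Dₜ/(1+r)ᵗ + TV_8/(1+r)^8 = 388.0503

R$388.05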